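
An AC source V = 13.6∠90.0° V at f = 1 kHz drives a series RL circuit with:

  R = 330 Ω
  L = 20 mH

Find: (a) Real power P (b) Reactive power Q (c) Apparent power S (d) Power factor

Step 1 — Angular frequency: ω = 2π·f = 2π·1000 = 6283 rad/s.
Step 2 — Component impedances:
  R: Z = R = 330 Ω
  L: Z = jωL = j·6283·0.02 = 0 + j125.7 Ω
Step 3 — Series combination: Z_total = R + L = 330 + j125.7 Ω = 353.1∠20.8° Ω.
Step 4 — Source phasor: V = 13.6∠90.0° V = 0 + j13.6 V.
Step 5 — Current: I = V / Z = 0.01371 + j0.03599 A = 0.03851∠69.2° A.
Step 6 — Complex power: S = V·I* = 0.4895 + j0.1864 VA.
Step 7 — Real power: P = Re(S) = 0.4895 W.
Step 8 — Reactive power: Q = Im(S) = 0.1864 VAR.
Step 9 — Apparent power: |S| = 0.5238 VA.
Step 10 — Power factor: PF = P/|S| = 0.9345 (lagging).

(a) P = 0.4895 W  (b) Q = 0.1864 VAR  (c) S = 0.5238 VA  (d) PF = 0.9345 (lagging)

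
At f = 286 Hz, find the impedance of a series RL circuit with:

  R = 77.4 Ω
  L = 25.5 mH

Step 1 — Angular frequency: ω = 2π·f = 2π·286 = 1797 rad/s.
Step 2 — Component impedances:
  R: Z = R = 77.4 Ω
  L: Z = jωL = j·1797·0.0255 = 0 + j45.82 Ω
Step 3 — Series combination: Z_total = R + L = 77.4 + j45.82 Ω = 89.95∠30.6° Ω.

Z = 77.4 + j45.82 Ω = 89.95∠30.6° Ω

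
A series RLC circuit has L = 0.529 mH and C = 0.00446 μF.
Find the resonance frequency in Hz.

Step 1 — Resonance condition Im(Z)=0 gives ω₀ = 1/√(LC).
Step 2 — ω₀ = 1/√(0.000529·4.46e-09) = 6.51e+05 rad/s.
Step 3 — f₀ = ω₀/(2π) = 1.036e+05 Hz.

f₀ = 1.036e+05 Hz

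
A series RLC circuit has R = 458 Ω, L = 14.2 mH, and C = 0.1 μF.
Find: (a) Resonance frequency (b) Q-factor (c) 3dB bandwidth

Step 1 — Resonance: ω₀ = 1/√(LC) = 1/√(0.0142·1e-07) = 2.654e+04 rad/s.
Step 2 — f₀ = ω₀/(2π) = 4224 Hz.
Step 3 — Series Q: Q = ω₀L/R = 2.654e+04·0.0142/458 = 0.8228.
Step 4 — Bandwidth: Δω = ω₀/Q = 3.225e+04 rad/s; BW = Δω/(2π) = 5133 Hz.

(a) f₀ = 4224 Hz  (b) Q = 0.8228  (c) BW = 5133 Hz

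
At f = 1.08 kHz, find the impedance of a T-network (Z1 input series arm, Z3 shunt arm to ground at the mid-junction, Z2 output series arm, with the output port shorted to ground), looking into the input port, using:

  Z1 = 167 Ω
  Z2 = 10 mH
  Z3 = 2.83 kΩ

Step 1 — Angular frequency: ω = 2π·f = 2π·1080 = 6786 rad/s.
Step 2 — Component impedances:
  Z1: Z = R = 167 Ω
  Z2: Z = jωL = j·6786·0.01 = 0 + j67.86 Ω
  Z3: Z = R = 2830 Ω
Step 3 — With the output port shorted to ground, the output series arm Z2 runs from the junction to ground; the shunt arm Z3 also runs from the junction to ground. They appear in parallel: Z3 || Z2 = 1.626 + j67.82 Ω.
Step 4 — Series with input arm Z1: Z_in = Z1 + (Z3 || Z2) = 168.6 + j67.82 Ω = 181.8∠21.9° Ω.

Z = 168.6 + j67.82 Ω = 181.8∠21.9° Ω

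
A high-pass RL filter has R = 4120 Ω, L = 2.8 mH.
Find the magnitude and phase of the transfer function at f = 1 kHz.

Step 1 — Angular frequency: ω = 2π·1000 = 6283 rad/s.
Step 2 — Transfer function: H(jω) = jωL/(R + jωL).
Step 3 — Numerator jωL = j·17.59; denominator R + jωL = 4120 + j17.59.
Step 4 — H = 1.823e-05 + j0.00427.
Step 5 — Magnitude: |H| = 0.00427 (-47.4 dB); phase: φ = 89.8°.

|H| = 0.00427 (-47.4 dB), φ = 89.8°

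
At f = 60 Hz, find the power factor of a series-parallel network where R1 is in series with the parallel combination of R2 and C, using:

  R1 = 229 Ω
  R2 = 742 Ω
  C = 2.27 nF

Step 1 — Angular frequency: ω = 2π·f = 2π·60 = 377 rad/s.
Step 2 — Component impedances:
  R1: Z = R = 229 Ω
  R2: Z = R = 742 Ω
  C: Z = 1/(jωC) = -j/(ω·C) = 0 - j1.169e+06 Ω
Step 3 — Parallel branch: R2 || C = 1/(1/R2 + 1/C) = 742 - j0.4712 Ω.
Step 4 — Series with R1: Z_total = R1 + (R2 || C) = 971 - j0.4712 Ω = 971∠-0.0° Ω.
Step 5 — Power factor: PF = cos(φ) = Re(Z)/|Z| = 971/971 = 1.
Step 6 — Type: Im(Z) = -0.4712 ⇒ leading (phase φ = -0.0°).

PF = 1 (leading, φ = -0.0°)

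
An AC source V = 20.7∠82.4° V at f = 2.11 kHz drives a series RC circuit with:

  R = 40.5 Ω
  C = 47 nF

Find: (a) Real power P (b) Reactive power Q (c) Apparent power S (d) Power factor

Step 1 — Angular frequency: ω = 2π·f = 2π·2110 = 1.326e+04 rad/s.
Step 2 — Component impedances:
  R: Z = R = 40.5 Ω
  C: Z = 1/(jωC) = -j/(ω·C) = 0 - j1605 Ω
Step 3 — Series combination: Z_total = R + C = 40.5 - j1605 Ω = 1605∠-88.6° Ω.
Step 4 — Source phasor: V = 20.7∠82.4° V = 2.738 + j20.52 V.
Step 5 — Current: I = V / Z = -0.01273 + j0.002027 A = 0.01289∠171.0° A.
Step 6 — Complex power: S = V·I* = 0.006733 - j0.2668 VA.
Step 7 — Real power: P = Re(S) = 0.006733 W.
Step 8 — Reactive power: Q = Im(S) = -0.2668 VAR.
Step 9 — Apparent power: |S| = 0.2669 VA.
Step 10 — Power factor: PF = P/|S| = 0.02523 (leading).

(a) P = 0.006733 W  (b) Q = -0.2668 VAR  (c) S = 0.2669 VA  (d) PF = 0.02523 (leading)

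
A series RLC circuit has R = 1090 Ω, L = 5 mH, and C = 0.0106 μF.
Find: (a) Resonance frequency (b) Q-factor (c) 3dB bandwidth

Step 1 — Resonance: ω₀ = 1/√(LC) = 1/√(0.005·1.06e-08) = 1.374e+05 rad/s.
Step 2 — f₀ = ω₀/(2π) = 2.186e+04 Hz.
Step 3 — Series Q: Q = ω₀L/R = 1.374e+05·0.005/1090 = 0.6301.
Step 4 — Bandwidth: Δω = ω₀/Q = 2.18e+05 rad/s; BW = Δω/(2π) = 3.47e+04 Hz.

(a) f₀ = 2.186e+04 Hz  (b) Q = 0.6301  (c) BW = 3.47e+04 Hz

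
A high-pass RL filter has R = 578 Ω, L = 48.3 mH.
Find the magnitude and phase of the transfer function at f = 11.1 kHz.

Step 1 — Angular frequency: ω = 2π·1.11e+04 = 6.974e+04 rad/s.
Step 2 — Transfer function: H(jω) = jωL/(R + jωL).
Step 3 — Numerator jωL = j·3369; denominator R + jωL = 578 + j3369.
Step 4 — H = 0.9714 + j0.1667.
Step 5 — Magnitude: |H| = 0.9856 (-0.1 dB); phase: φ = 9.7°.

|H| = 0.9856 (-0.1 dB), φ = 9.7°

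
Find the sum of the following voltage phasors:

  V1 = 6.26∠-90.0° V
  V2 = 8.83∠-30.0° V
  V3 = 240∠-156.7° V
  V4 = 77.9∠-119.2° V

Step 1 — Convert each phasor to rectangular form:
  V1 = 6.26·(cos(-90.0°) + j·sin(-90.0°)) = 0 - j6.26 V
  V2 = 8.83·(cos(-30.0°) + j·sin(-30.0°)) = 7.647 - j4.415 V
  V3 = 240·(cos(-156.7°) + j·sin(-156.7°)) = -220.4 - j94.93 V
  V4 = 77.9·(cos(-119.2°) + j·sin(-119.2°)) = -38 - j68 V
Step 2 — Sum components: V_total = -250.8 - j173.6 V.
Step 3 — Convert to polar: |V_total| = 305 V, ∠V_total = -145.3°.

V_total = 305∠-145.3° V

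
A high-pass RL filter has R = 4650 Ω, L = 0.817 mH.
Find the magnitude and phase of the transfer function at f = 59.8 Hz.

Step 1 — Angular frequency: ω = 2π·59.8 = 375.7 rad/s.
Step 2 — Transfer function: H(jω) = jωL/(R + jωL).
Step 3 — Numerator jωL = j·0.307; denominator R + jωL = 4650 + j0.307.
Step 4 — H = 4.358e-09 + j6.602e-05.
Step 5 — Magnitude: |H| = 6.602e-05 (-83.6 dB); phase: φ = 90.0°.

|H| = 6.602e-05 (-83.6 dB), φ = 90.0°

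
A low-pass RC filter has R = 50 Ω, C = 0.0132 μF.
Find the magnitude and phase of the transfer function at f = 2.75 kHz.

Step 1 — Angular frequency: ω = 2π·2750 = 1.728e+04 rad/s.
Step 2 — Transfer function: H(jω) = 1/(1 + jωRC).
Step 3 — Denominator: 1 + jωRC = 1 + j·1.728e+04·50·1.32e-08 = 1 + j0.0114.
Step 4 — H = 0.9999 - j0.0114.
Step 5 — Magnitude: |H| = 0.9999 (-0.0 dB); phase: φ = -0.7°.

|H| = 0.9999 (-0.0 dB), φ = -0.7°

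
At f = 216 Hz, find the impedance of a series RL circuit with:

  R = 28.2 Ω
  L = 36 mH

Step 1 — Angular frequency: ω = 2π·f = 2π·216 = 1357 rad/s.
Step 2 — Component impedances:
  R: Z = R = 28.2 Ω
  L: Z = jωL = j·1357·0.036 = 0 + j48.86 Ω
Step 3 — Series combination: Z_total = R + L = 28.2 + j48.86 Ω = 56.41∠60.0° Ω.

Z = 28.2 + j48.86 Ω = 56.41∠60.0° Ω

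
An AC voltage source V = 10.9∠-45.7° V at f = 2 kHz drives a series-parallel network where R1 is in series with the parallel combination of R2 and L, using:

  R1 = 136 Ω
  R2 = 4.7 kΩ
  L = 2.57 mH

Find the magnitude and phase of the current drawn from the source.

Step 1 — Angular frequency: ω = 2π·f = 2π·2000 = 1.257e+04 rad/s.
Step 2 — Component impedances:
  R1: Z = R = 136 Ω
  R2: Z = R = 4700 Ω
  L: Z = jωL = j·1.257e+04·0.00257 = 0 + j32.3 Ω
Step 3 — Parallel branch: R2 || L = 1/(1/R2 + 1/L) = 0.2219 + j32.29 Ω.
Step 4 — Series with R1: Z_total = R1 + (R2 || L) = 136.2 + j32.29 Ω = 140∠13.3° Ω.
Step 5 — Source phasor: V = 10.9∠-45.7° V = 7.613 - j7.801 V.
Step 6 — Ohm's law: I = V / Z_total = (7.613 - j7.801) / (136.2 + j32.29) = 0.04006 - j0.06676 A.
Step 7 — Convert to polar: |I| = 0.07786 A, ∠I = -59.0°.

I = 0.07786∠-59.0° A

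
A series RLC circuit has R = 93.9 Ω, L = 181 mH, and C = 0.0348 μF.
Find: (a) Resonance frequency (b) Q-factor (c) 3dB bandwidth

Step 1 — Resonance: ω₀ = 1/√(LC) = 1/√(0.181·3.48e-08) = 1.26e+04 rad/s.
Step 2 — f₀ = ω₀/(2π) = 2005 Hz.
Step 3 — Series Q: Q = ω₀L/R = 1.26e+04·0.181/93.9 = 24.29.
Step 4 — Bandwidth: Δω = ω₀/Q = 518.8 rad/s; BW = Δω/(2π) = 82.57 Hz.

(a) f₀ = 2005 Hz  (b) Q = 24.29  (c) BW = 82.57 Hz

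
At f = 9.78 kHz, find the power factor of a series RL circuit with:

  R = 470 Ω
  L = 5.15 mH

Step 1 — Angular frequency: ω = 2π·f = 2π·9780 = 6.145e+04 rad/s.
Step 2 — Component impedances:
  R: Z = R = 470 Ω
  L: Z = jωL = j·6.145e+04·0.00515 = 0 + j316.5 Ω
Step 3 — Series combination: Z_total = R + L = 470 + j316.5 Ω = 566.6∠34.0° Ω.
Step 4 — Power factor: PF = cos(φ) = Re(Z)/|Z| = 470/566.6 = 0.8295.
Step 5 — Type: Im(Z) = 316.5 ⇒ lagging (phase φ = 34.0°).

PF = 0.8295 (lagging, φ = 34.0°)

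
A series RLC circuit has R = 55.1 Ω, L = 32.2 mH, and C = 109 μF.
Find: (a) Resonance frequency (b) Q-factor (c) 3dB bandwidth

Step 1 — Resonance condition Im(Z)=0 gives ω₀ = 1/√(LC).
Step 2 — ω₀ = 1/√(0.0322·0.000109) = 533.8 rad/s.
Step 3 — f₀ = ω₀/(2π) = 84.95 Hz.
Step 4 — Series Q: Q = ω₀L/R = 533.8·0.0322/55.1 = 0.3119.
Step 5 — 3dB bandwidth: Δω = ω₀/Q = 1711 rad/s; BW = Δω/(2π) = 272.3 Hz.

(a) f₀ = 84.95 Hz  (b) Q = 0.3119  (c) BW = 272.3 Hz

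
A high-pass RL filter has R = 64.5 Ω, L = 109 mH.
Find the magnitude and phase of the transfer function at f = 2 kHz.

Step 1 — Angular frequency: ω = 2π·2000 = 1.257e+04 rad/s.
Step 2 — Transfer function: H(jω) = jωL/(R + jωL).
Step 3 — Numerator jωL = j·1370; denominator R + jωL = 64.5 + j1370.
Step 4 — H = 0.9978 + j0.04699.
Step 5 — Magnitude: |H| = 0.9989 (-0.0 dB); phase: φ = 2.7°.

|H| = 0.9989 (-0.0 dB), φ = 2.7°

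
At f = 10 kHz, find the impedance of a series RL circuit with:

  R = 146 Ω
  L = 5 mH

Step 1 — Angular frequency: ω = 2π·f = 2π·1e+04 = 6.283e+04 rad/s.
Step 2 — Component impedances:
  R: Z = R = 146 Ω
  L: Z = jωL = j·6.283e+04·0.005 = 0 + j314.2 Ω
Step 3 — Series combination: Z_total = R + L = 146 + j314.2 Ω = 346.4∠65.1° Ω.

Z = 146 + j314.2 Ω = 346.4∠65.1° Ω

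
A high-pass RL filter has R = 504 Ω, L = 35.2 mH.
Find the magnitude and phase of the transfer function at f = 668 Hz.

Step 1 — Angular frequency: ω = 2π·668 = 4197 rad/s.
Step 2 — Transfer function: H(jω) = jωL/(R + jωL).
Step 3 — Numerator jωL = j·147.7; denominator R + jωL = 504 + j147.7.
Step 4 — H = 0.07913 + j0.2699.
Step 5 — Magnitude: |H| = 0.2813 (-11.0 dB); phase: φ = 73.7°.

|H| = 0.2813 (-11.0 dB), φ = 73.7°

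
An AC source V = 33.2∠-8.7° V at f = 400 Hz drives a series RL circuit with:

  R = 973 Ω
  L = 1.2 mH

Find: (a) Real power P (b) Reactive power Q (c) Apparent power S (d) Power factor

Step 1 — Angular frequency: ω = 2π·f = 2π·400 = 2513 rad/s.
Step 2 — Component impedances:
  R: Z = R = 973 Ω
  L: Z = jωL = j·2513·0.0012 = 0 + j3.016 Ω
Step 3 — Series combination: Z_total = R + L = 973 + j3.016 Ω = 973∠0.2° Ω.
Step 4 — Source phasor: V = 33.2∠-8.7° V = 32.82 - j5.022 V.
Step 5 — Current: I = V / Z = 0.03371 - j0.005266 A = 0.03412∠-8.9° A.
Step 6 — Complex power: S = V·I* = 1.133 + j0.003511 VA.
Step 7 — Real power: P = Re(S) = 1.133 W.
Step 8 — Reactive power: Q = Im(S) = 0.003511 VAR.
Step 9 — Apparent power: |S| = 1.133 VA.
Step 10 — Power factor: PF = P/|S| = 1 (lagging).

(a) P = 1.133 W  (b) Q = 0.003511 VAR  (c) S = 1.133 VA  (d) PF = 1 (lagging)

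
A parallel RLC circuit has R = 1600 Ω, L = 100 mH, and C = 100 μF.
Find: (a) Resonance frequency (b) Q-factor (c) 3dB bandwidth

Step 1 — Resonance: ω₀ = 1/√(LC) = 1/√(0.1·0.0001) = 316.2 rad/s.
Step 2 — f₀ = ω₀/(2π) = 50.33 Hz.
Step 3 — Parallel Q: Q = R/(ω₀L) = 1600/(316.2·0.1) = 50.6.
Step 4 — Bandwidth: Δω = ω₀/Q = 6.25 rad/s; BW = Δω/(2π) = 0.9947 Hz.

(a) f₀ = 50.33 Hz  (b) Q = 50.6  (c) BW = 0.9947 Hz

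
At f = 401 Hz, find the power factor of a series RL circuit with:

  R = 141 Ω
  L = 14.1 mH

Step 1 — Angular frequency: ω = 2π·f = 2π·401 = 2520 rad/s.
Step 2 — Component impedances:
  R: Z = R = 141 Ω
  L: Z = jωL = j·2520·0.0141 = 0 + j35.53 Ω
Step 3 — Series combination: Z_total = R + L = 141 + j35.53 Ω = 145.4∠14.1° Ω.
Step 4 — Power factor: PF = cos(φ) = Re(Z)/|Z| = 141/145.4 = 0.9697.
Step 5 — Type: Im(Z) = 35.53 ⇒ lagging (phase φ = 14.1°).

PF = 0.9697 (lagging, φ = 14.1°)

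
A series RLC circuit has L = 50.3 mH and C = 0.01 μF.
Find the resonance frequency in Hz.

Step 1 — Resonance condition Im(Z)=0 gives ω₀ = 1/√(LC).
Step 2 — ω₀ = 1/√(0.0503·1e-08) = 4.459e+04 rad/s.
Step 3 — f₀ = ω₀/(2π) = 7096 Hz.

f₀ = 7096 Hz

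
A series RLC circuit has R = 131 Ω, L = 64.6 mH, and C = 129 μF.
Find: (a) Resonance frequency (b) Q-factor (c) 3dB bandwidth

Step 1 — Resonance condition Im(Z)=0 gives ω₀ = 1/√(LC).
Step 2 — ω₀ = 1/√(0.0646·0.000129) = 346.4 rad/s.
Step 3 — f₀ = ω₀/(2π) = 55.13 Hz.
Step 4 — Series Q: Q = ω₀L/R = 346.4·0.0646/131 = 0.1708.
Step 5 — 3dB bandwidth: Δω = ω₀/Q = 2028 rad/s; BW = Δω/(2π) = 322.7 Hz.

(a) f₀ = 55.13 Hz  (b) Q = 0.1708  (c) BW = 322.7 Hz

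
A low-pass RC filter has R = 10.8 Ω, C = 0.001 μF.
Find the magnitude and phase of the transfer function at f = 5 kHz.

Step 1 — Angular frequency: ω = 2π·5000 = 3.142e+04 rad/s.
Step 2 — Transfer function: H(jω) = 1/(1 + jωRC).
Step 3 — Denominator: 1 + jωRC = 1 + j·3.142e+04·10.8·1e-09 = 1 + j0.0003393.
Step 4 — H = 1 - j0.0003393.
Step 5 — Magnitude: |H| = 1 (-0.0 dB); phase: φ = -0.0°.

|H| = 1 (-0.0 dB), φ = -0.0°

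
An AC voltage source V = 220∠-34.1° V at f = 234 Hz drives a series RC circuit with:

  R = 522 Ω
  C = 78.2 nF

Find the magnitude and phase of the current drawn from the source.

Step 1 — Angular frequency: ω = 2π·f = 2π·234 = 1470 rad/s.
Step 2 — Component impedances:
  R: Z = R = 522 Ω
  C: Z = 1/(jωC) = -j/(ω·C) = 0 - j8698 Ω
Step 3 — Series combination: Z_total = R + C = 522 - j8698 Ω = 8713∠-86.6° Ω.
Step 4 — Source phasor: V = 220∠-34.1° V = 182.2 - j123.3 V.
Step 5 — Ohm's law: I = V / Z_total = (182.2 - j123.3) / (522 - j8698) = 0.01538 + j0.02002 A.
Step 6 — Convert to polar: |I| = 0.02525 A, ∠I = 52.5°.

I = 0.02525∠52.5° A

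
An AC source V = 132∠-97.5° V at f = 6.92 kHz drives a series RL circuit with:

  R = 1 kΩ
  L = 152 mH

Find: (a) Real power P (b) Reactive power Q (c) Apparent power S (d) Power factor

Step 1 — Angular frequency: ω = 2π·f = 2π·6920 = 4.348e+04 rad/s.
Step 2 — Component impedances:
  R: Z = R = 1000 Ω
  L: Z = jωL = j·4.348e+04·0.152 = 0 + j6609 Ω
Step 3 — Series combination: Z_total = R + L = 1000 + j6609 Ω = 6684∠81.4° Ω.
Step 4 — Source phasor: V = 132∠-97.5° V = -17.23 - j130.9 V.
Step 5 — Current: I = V / Z = -0.01974 - j0.0003806 A = 0.01975∠-178.9° A.
Step 6 — Complex power: S = V·I* = 0.39 + j2.577 VA.
Step 7 — Real power: P = Re(S) = 0.39 W.
Step 8 — Reactive power: Q = Im(S) = 2.577 VAR.
Step 9 — Apparent power: |S| = 2.607 VA.
Step 10 — Power factor: PF = P/|S| = 0.1496 (lagging).

(a) P = 0.39 W  (b) Q = 2.577 VAR  (c) S = 2.607 VA  (d) PF = 0.1496 (lagging)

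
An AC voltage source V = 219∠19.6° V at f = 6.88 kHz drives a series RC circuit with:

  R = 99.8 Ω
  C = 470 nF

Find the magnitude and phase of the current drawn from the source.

Step 1 — Angular frequency: ω = 2π·f = 2π·6880 = 4.323e+04 rad/s.
Step 2 — Component impedances:
  R: Z = R = 99.8 Ω
  C: Z = 1/(jωC) = -j/(ω·C) = 0 - j49.22 Ω
Step 3 — Series combination: Z_total = R + C = 99.8 - j49.22 Ω = 111.3∠-26.3° Ω.
Step 4 — Source phasor: V = 219∠19.6° V = 206.3 + j73.46 V.
Step 5 — Ohm's law: I = V / Z_total = (206.3 + j73.46) / (99.8 - j49.22) = 1.371 + j1.412 A.
Step 6 — Convert to polar: |I| = 1.968 A, ∠I = 45.9°.

I = 1.968∠45.9° A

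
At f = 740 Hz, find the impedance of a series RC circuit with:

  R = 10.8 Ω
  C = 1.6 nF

Step 1 — Angular frequency: ω = 2π·f = 2π·740 = 4650 rad/s.
Step 2 — Component impedances:
  R: Z = R = 10.8 Ω
  C: Z = 1/(jωC) = -j/(ω·C) = 0 - j1.344e+05 Ω
Step 3 — Series combination: Z_total = R + C = 10.8 - j1.344e+05 Ω = 1.344e+05∠-90.0° Ω.

Z = 10.8 - j1.344e+05 Ω = 1.344e+05∠-90.0° Ω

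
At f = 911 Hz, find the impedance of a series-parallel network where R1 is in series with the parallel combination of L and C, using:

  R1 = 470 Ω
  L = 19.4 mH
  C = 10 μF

Step 1 — Angular frequency: ω = 2π·f = 2π·911 = 5724 rad/s.
Step 2 — Component impedances:
  R1: Z = R = 470 Ω
  L: Z = jωL = j·5724·0.0194 = 0 + j111 Ω
  C: Z = 1/(jωC) = -j/(ω·C) = 0 - j17.47 Ω
Step 3 — Parallel branch: L || C = 1/(1/L + 1/C) = 0 - j20.73 Ω.
Step 4 — Series with R1: Z_total = R1 + (L || C) = 470 - j20.73 Ω = 470.5∠-2.5° Ω.

Z = 470 - j20.73 Ω = 470.5∠-2.5° Ω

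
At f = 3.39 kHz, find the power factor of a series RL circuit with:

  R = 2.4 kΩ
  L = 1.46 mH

Step 1 — Angular frequency: ω = 2π·f = 2π·3390 = 2.13e+04 rad/s.
Step 2 — Component impedances:
  R: Z = R = 2400 Ω
  L: Z = jωL = j·2.13e+04·0.00146 = 0 + j31.1 Ω
Step 3 — Series combination: Z_total = R + L = 2400 + j31.1 Ω = 2400∠0.7° Ω.
Step 4 — Power factor: PF = cos(φ) = Re(Z)/|Z| = 2400/2400.2 = 0.9999.
Step 5 — Type: Im(Z) = 31.1 ⇒ lagging (phase φ = 0.7°).

PF = 0.9999 (lagging, φ = 0.7°)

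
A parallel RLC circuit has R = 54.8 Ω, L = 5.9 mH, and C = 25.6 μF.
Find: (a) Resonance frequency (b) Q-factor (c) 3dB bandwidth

Step 1 — Resonance: ω₀ = 1/√(LC) = 1/√(0.0059·2.56e-05) = 2573 rad/s.
Step 2 — f₀ = ω₀/(2π) = 409.5 Hz.
Step 3 — Parallel Q: Q = R/(ω₀L) = 54.8/(2573·0.0059) = 3.61.
Step 4 — Bandwidth: Δω = ω₀/Q = 712.8 rad/s; BW = Δω/(2π) = 113.4 Hz.

(a) f₀ = 409.5 Hz  (b) Q = 3.61  (c) BW = 113.4 Hz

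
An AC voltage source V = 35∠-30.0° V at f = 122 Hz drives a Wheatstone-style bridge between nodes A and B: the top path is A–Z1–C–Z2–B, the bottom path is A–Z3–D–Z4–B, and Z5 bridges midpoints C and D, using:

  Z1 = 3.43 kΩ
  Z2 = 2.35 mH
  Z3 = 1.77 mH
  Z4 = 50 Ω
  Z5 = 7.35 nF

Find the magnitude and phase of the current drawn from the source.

Step 1 — Angular frequency: ω = 2π·f = 2π·122 = 766.5 rad/s.
Step 2 — Component impedances:
  Z1: Z = R = 3430 Ω
  Z2: Z = jωL = j·766.5·0.00235 = 0 + j1.801 Ω
  Z3: Z = jωL = j·766.5·0.00177 = 0 + j1.357 Ω
  Z4: Z = R = 50 Ω
  Z5: Z = 1/(jωC) = -j/(ω·C) = 0 - j1.775e+05 Ω
Step 3 — Bridge requires nodal analysis (the Z5 bridge couples midpoints C and D, so the two paths cannot be reduced to a simple series/parallel combination). Setting node B to ground and injecting 1 A at node A, the 3-node admittance system at A, C, D solves to V_A = Z_AB = 49.28 + j1.305 Ω = 49.3∠1.5° Ω.
Step 4 — Source phasor: V = 35∠-30.0° V = 30.31 - j17.5 V.
Step 5 — Ohm's law: I = V / Z_total = (30.31 - j17.5) / (49.28 + j1.305) = 0.6052 - j0.3711 A.
Step 6 — Convert to polar: |I| = 0.7099 A, ∠I = -31.5°.

I = 0.7099∠-31.5° A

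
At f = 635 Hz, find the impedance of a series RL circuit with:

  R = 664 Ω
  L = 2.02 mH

Step 1 — Angular frequency: ω = 2π·f = 2π·635 = 3990 rad/s.
Step 2 — Component impedances:
  R: Z = R = 664 Ω
  L: Z = jωL = j·3990·0.00202 = 0 + j8.059 Ω
Step 3 — Series combination: Z_total = R + L = 664 + j8.059 Ω = 664∠0.7° Ω.

Z = 664 + j8.059 Ω = 664∠0.7° Ω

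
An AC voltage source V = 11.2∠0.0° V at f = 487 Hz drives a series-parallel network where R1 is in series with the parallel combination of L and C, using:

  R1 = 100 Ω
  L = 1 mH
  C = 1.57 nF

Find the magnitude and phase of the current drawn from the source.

Step 1 — Angular frequency: ω = 2π·f = 2π·487 = 3060 rad/s.
Step 2 — Component impedances:
  R1: Z = R = 100 Ω
  L: Z = jωL = j·3060·0.001 = 0 + j3.06 Ω
  C: Z = 1/(jωC) = -j/(ω·C) = 0 - j2.082e+05 Ω
Step 3 — Parallel branch: L || C = 1/(1/L + 1/C) = 0 + j3.06 Ω.
Step 4 — Series with R1: Z_total = R1 + (L || C) = 100 + j3.06 Ω = 100∠1.8° Ω.
Step 5 — Source phasor: V = 11.2∠0.0° V = 11.2 V.
Step 6 — Ohm's law: I = V / Z_total = (11.2) / (100 + j3.06) = 0.1119 - j0.003424 A.
Step 7 — Convert to polar: |I| = 0.1119 A, ∠I = -1.8°.

I = 0.1119∠-1.8° A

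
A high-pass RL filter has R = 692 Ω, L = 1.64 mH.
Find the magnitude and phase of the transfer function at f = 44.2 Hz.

Step 1 — Angular frequency: ω = 2π·44.2 = 277.7 rad/s.
Step 2 — Transfer function: H(jω) = jωL/(R + jωL).
Step 3 — Numerator jωL = j·0.4555; denominator R + jωL = 692 + j0.4555.
Step 4 — H = 4.332e-07 + j0.0006582.
Step 5 — Magnitude: |H| = 0.0006582 (-63.6 dB); phase: φ = 90.0°.

|H| = 0.0006582 (-63.6 dB), φ = 90.0°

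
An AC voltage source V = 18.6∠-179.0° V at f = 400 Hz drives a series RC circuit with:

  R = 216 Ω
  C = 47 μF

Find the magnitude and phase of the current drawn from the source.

Step 1 — Angular frequency: ω = 2π·f = 2π·400 = 2513 rad/s.
Step 2 — Component impedances:
  R: Z = R = 216 Ω
  C: Z = 1/(jωC) = -j/(ω·C) = 0 - j8.466 Ω
Step 3 — Series combination: Z_total = R + C = 216 - j8.466 Ω = 216.2∠-2.2° Ω.
Step 4 — Source phasor: V = 18.6∠-179.0° V = -18.6 - j0.3246 V.
Step 5 — Ohm's law: I = V / Z_total = (-18.6 - j0.3246) / (216 - j8.466) = -0.08591 - j0.00487 A.
Step 6 — Convert to polar: |I| = 0.08605 A, ∠I = -176.8°.

I = 0.08605∠-176.8° A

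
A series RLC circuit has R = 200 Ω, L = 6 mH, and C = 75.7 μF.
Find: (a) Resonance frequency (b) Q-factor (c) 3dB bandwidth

Step 1 — Resonance: ω₀ = 1/√(LC) = 1/√(0.006·7.57e-05) = 1484 rad/s.
Step 2 — f₀ = ω₀/(2π) = 236.2 Hz.
Step 3 — Series Q: Q = ω₀L/R = 1484·0.006/200 = 0.04451.
Step 4 — Bandwidth: Δω = ω₀/Q = 3.333e+04 rad/s; BW = Δω/(2π) = 5305 Hz.

(a) f₀ = 236.2 Hz  (b) Q = 0.04451  (c) BW = 5305 Hz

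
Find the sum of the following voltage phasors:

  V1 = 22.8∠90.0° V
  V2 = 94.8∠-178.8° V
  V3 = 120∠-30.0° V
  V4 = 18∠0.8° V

Step 1 — Convert each phasor to rectangular form:
  V1 = 22.8·(cos(90.0°) + j·sin(90.0°)) = 0 + j22.8 V
  V2 = 94.8·(cos(-178.8°) + j·sin(-178.8°)) = -94.78 - j1.985 V
  V3 = 120·(cos(-30.0°) + j·sin(-30.0°)) = 103.9 - j60 V
  V4 = 18·(cos(0.8°) + j·sin(0.8°)) = 18 + j0.2513 V
Step 2 — Sum components: V_total = 27.14 - j38.93 V.
Step 3 — Convert to polar: |V_total| = 47.46 V, ∠V_total = -55.1°.

V_total = 47.46∠-55.1° V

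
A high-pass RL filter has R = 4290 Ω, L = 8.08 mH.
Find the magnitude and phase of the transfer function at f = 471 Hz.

Step 1 — Angular frequency: ω = 2π·471 = 2959 rad/s.
Step 2 — Transfer function: H(jω) = jωL/(R + jωL).
Step 3 — Numerator jωL = j·23.91; denominator R + jωL = 4290 + j23.91.
Step 4 — H = 3.107e-05 + j0.005574.
Step 5 — Magnitude: |H| = 0.005574 (-45.1 dB); phase: φ = 89.7°.

|H| = 0.005574 (-45.1 dB), φ = 89.7°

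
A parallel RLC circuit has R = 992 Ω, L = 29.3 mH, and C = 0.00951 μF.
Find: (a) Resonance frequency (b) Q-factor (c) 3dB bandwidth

Step 1 — Resonance: ω₀ = 1/√(LC) = 1/√(0.0293·9.51e-09) = 5.991e+04 rad/s.
Step 2 — f₀ = ω₀/(2π) = 9534 Hz.
Step 3 — Parallel Q: Q = R/(ω₀L) = 992/(5.991e+04·0.0293) = 0.5652.
Step 4 — Bandwidth: Δω = ω₀/Q = 1.06e+05 rad/s; BW = Δω/(2π) = 1.687e+04 Hz.

(a) f₀ = 9534 Hz  (b) Q = 0.5652  (c) BW = 1.687e+04 Hz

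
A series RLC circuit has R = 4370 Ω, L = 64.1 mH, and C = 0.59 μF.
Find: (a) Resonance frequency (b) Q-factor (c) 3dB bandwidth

Step 1 — Resonance: ω₀ = 1/√(LC) = 1/√(0.0641·5.9e-07) = 5142 rad/s.
Step 2 — f₀ = ω₀/(2π) = 818.4 Hz.
Step 3 — Series Q: Q = ω₀L/R = 5142·0.0641/4370 = 0.07543.
Step 4 — Bandwidth: Δω = ω₀/Q = 6.817e+04 rad/s; BW = Δω/(2π) = 1.085e+04 Hz.

(a) f₀ = 818.4 Hz  (b) Q = 0.07543  (c) BW = 1.085e+04 Hz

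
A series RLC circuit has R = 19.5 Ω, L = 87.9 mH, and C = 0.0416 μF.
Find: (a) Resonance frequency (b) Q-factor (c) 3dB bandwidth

Step 1 — Resonance: ω₀ = 1/√(LC) = 1/√(0.0879·4.16e-08) = 1.654e+04 rad/s.
Step 2 — f₀ = ω₀/(2π) = 2632 Hz.
Step 3 — Series Q: Q = ω₀L/R = 1.654e+04·0.0879/19.5 = 74.54.
Step 4 — Bandwidth: Δω = ω₀/Q = 221.8 rad/s; BW = Δω/(2π) = 35.31 Hz.

(a) f₀ = 2632 Hz  (b) Q = 74.54  (c) BW = 35.31 Hz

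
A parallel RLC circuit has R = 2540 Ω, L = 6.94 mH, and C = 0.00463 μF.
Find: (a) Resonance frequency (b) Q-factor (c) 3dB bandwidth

Step 1 — Resonance: ω₀ = 1/√(LC) = 1/√(0.00694·4.63e-09) = 1.764e+05 rad/s.
Step 2 — f₀ = ω₀/(2π) = 2.808e+04 Hz.
Step 3 — Parallel Q: Q = R/(ω₀L) = 2540/(1.764e+05·0.00694) = 2.075.
Step 4 — Bandwidth: Δω = ω₀/Q = 8.503e+04 rad/s; BW = Δω/(2π) = 1.353e+04 Hz.

(a) f₀ = 2.808e+04 Hz  (b) Q = 2.075  (c) BW = 1.353e+04 Hz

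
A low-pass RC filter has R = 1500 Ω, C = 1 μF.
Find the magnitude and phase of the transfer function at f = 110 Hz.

Step 1 — Angular frequency: ω = 2π·110 = 691.2 rad/s.
Step 2 — Transfer function: H(jω) = 1/(1 + jωRC).
Step 3 — Denominator: 1 + jωRC = 1 + j·691.2·1500·1e-06 = 1 + j1.037.
Step 4 — H = 0.482 - j0.4997.
Step 5 — Magnitude: |H| = 0.6942 (-3.2 dB); phase: φ = -46.0°.

|H| = 0.6942 (-3.2 dB), φ = -46.0°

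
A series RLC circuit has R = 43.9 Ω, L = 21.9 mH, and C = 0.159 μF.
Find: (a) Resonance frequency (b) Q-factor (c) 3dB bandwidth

Step 1 — Resonance condition Im(Z)=0 gives ω₀ = 1/√(LC).
Step 2 — ω₀ = 1/√(0.0219·1.59e-07) = 1.695e+04 rad/s.
Step 3 — f₀ = ω₀/(2π) = 2697 Hz.
Step 4 — Series Q: Q = ω₀L/R = 1.695e+04·0.0219/43.9 = 8.454.
Step 5 — 3dB bandwidth: Δω = ω₀/Q = 2005 rad/s; BW = Δω/(2π) = 319 Hz.

(a) f₀ = 2697 Hz  (b) Q = 8.454  (c) BW = 319 Hz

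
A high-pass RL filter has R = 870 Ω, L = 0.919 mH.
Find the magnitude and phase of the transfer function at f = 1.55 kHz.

Step 1 — Angular frequency: ω = 2π·1550 = 9739 rad/s.
Step 2 — Transfer function: H(jω) = jωL/(R + jωL).
Step 3 — Numerator jωL = j·8.95; denominator R + jωL = 870 + j8.95.
Step 4 — H = 0.0001058 + j0.01029.
Step 5 — Magnitude: |H| = 0.01029 (-39.8 dB); phase: φ = 89.4°.

|H| = 0.01029 (-39.8 dB), φ = 89.4°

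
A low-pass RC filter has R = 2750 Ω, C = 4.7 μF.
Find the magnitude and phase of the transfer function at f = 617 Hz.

Step 1 — Angular frequency: ω = 2π·617 = 3877 rad/s.
Step 2 — Transfer function: H(jω) = 1/(1 + jωRC).
Step 3 — Denominator: 1 + jωRC = 1 + j·3877·2750·4.7e-06 = 1 + j50.11.
Step 4 — H = 0.0003981 - j0.01995.
Step 5 — Magnitude: |H| = 0.01995 (-34.0 dB); phase: φ = -88.9°.

|H| = 0.01995 (-34.0 dB), φ = -88.9°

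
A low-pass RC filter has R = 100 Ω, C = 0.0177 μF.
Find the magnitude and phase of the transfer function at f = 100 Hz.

Step 1 — Angular frequency: ω = 2π·100 = 628.3 rad/s.
Step 2 — Transfer function: H(jω) = 1/(1 + jωRC).
Step 3 — Denominator: 1 + jωRC = 1 + j·628.3·100·1.77e-08 = 1 + j0.001112.
Step 4 — H = 1 - j0.001112.
Step 5 — Magnitude: |H| = 1 (-0.0 dB); phase: φ = -0.1°.

|H| = 1 (-0.0 dB), φ = -0.1°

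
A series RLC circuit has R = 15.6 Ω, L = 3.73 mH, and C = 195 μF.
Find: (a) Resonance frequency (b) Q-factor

Step 1 — Resonance condition Im(Z)=0 gives ω₀ = 1/√(LC).
Step 2 — ω₀ = 1/√(0.00373·0.000195) = 1173 rad/s.
Step 3 — f₀ = ω₀/(2π) = 186.6 Hz.
Step 4 — Series Q: Q = ω₀L/R = 1173·0.00373/15.6 = 0.2804.

(a) f₀ = 186.6 Hz  (b) Q = 0.2804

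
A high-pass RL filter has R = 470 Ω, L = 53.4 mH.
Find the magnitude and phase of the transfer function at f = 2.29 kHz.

Step 1 — Angular frequency: ω = 2π·2290 = 1.439e+04 rad/s.
Step 2 — Transfer function: H(jω) = jωL/(R + jωL).
Step 3 — Numerator jωL = j·768.3; denominator R + jωL = 470 + j768.3.
Step 4 — H = 0.7277 + j0.4451.
Step 5 — Magnitude: |H| = 0.8531 (-1.4 dB); phase: φ = 31.5°.

|H| = 0.8531 (-1.4 dB), φ = 31.5°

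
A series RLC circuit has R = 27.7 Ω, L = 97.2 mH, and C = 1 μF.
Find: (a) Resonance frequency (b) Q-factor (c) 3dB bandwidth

Step 1 — Resonance: ω₀ = 1/√(LC) = 1/√(0.0972·1e-06) = 3208 rad/s.
Step 2 — f₀ = ω₀/(2π) = 510.5 Hz.
Step 3 — Series Q: Q = ω₀L/R = 3208·0.0972/27.7 = 11.26.
Step 4 — Bandwidth: Δω = ω₀/Q = 285 rad/s; BW = Δω/(2π) = 45.36 Hz.

(a) f₀ = 510.5 Hz  (b) Q = 11.26  (c) BW = 45.36 Hz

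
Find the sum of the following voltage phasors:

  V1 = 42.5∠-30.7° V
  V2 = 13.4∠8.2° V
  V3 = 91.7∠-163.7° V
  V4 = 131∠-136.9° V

Step 1 — Convert each phasor to rectangular form:
  V1 = 42.5·(cos(-30.7°) + j·sin(-30.7°)) = 36.54 - j21.7 V
  V2 = 13.4·(cos(8.2°) + j·sin(8.2°)) = 13.26 + j1.911 V
  V3 = 91.7·(cos(-163.7°) + j·sin(-163.7°)) = -88.01 - j25.74 V
  V4 = 131·(cos(-136.9°) + j·sin(-136.9°)) = -95.65 - j89.51 V
Step 2 — Sum components: V_total = -133.9 - j135 V.
Step 3 — Convert to polar: |V_total| = 190.1 V, ∠V_total = -134.7°.

V_total = 190.1∠-134.7° V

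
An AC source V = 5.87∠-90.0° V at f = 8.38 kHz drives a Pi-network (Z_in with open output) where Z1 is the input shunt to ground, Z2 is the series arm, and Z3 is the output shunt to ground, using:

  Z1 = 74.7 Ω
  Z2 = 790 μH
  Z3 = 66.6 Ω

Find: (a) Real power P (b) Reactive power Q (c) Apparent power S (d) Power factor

Step 1 — Angular frequency: ω = 2π·f = 2π·8380 = 5.265e+04 rad/s.
Step 2 — Component impedances:
  Z1: Z = R = 74.7 Ω
  Z2: Z = jωL = j·5.265e+04·0.00079 = 0 + j41.6 Ω
  Z3: Z = R = 66.6 Ω
Step 3 — With open output, the series arm Z2 and the output shunt Z3 appear in series to ground: Z2 + Z3 = 66.6 + j41.6 Ω.
Step 4 — Parallel with input shunt Z1: Z_in = Z1 || (Z2 + Z3) = 38.36 + j10.7 Ω = 39.82∠15.6° Ω.
Step 5 — Source phasor: V = 5.87∠-90.0° V = 0 - j5.87 V.
Step 6 — Current: I = V / Z = -0.0396 - j0.142 A = 0.1474∠-105.6° A.
Step 7 — Complex power: S = V·I* = 0.8335 + j0.2325 VA.
Step 8 — Real power: P = Re(S) = 0.8335 W.
Step 9 — Reactive power: Q = Im(S) = 0.2325 VAR.
Step 10 — Apparent power: |S| = 0.8653 VA.
Step 11 — Power factor: PF = P/|S| = 0.9632 (lagging).

(a) P = 0.8335 W  (b) Q = 0.2325 VAR  (c) S = 0.8653 VA  (d) PF = 0.9632 (lagging)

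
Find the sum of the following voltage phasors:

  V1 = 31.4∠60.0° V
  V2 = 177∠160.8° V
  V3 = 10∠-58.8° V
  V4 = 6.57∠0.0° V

Step 1 — Convert each phasor to rectangular form:
  V1 = 31.4·(cos(60.0°) + j·sin(60.0°)) = 15.7 + j27.19 V
  V2 = 177·(cos(160.8°) + j·sin(160.8°)) = -167.2 + j58.21 V
  V3 = 10·(cos(-58.8°) + j·sin(-58.8°)) = 5.18 - j8.554 V
  V4 = 6.57·(cos(0.0°) + j·sin(0.0°)) = 6.57 V
Step 2 — Sum components: V_total = -139.7 + j76.85 V.
Step 3 — Convert to polar: |V_total| = 159.4 V, ∠V_total = 151.2°.

V_total = 159.4∠151.2° V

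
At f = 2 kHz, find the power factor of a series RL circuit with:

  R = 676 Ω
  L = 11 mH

Step 1 — Angular frequency: ω = 2π·f = 2π·2000 = 1.257e+04 rad/s.
Step 2 — Component impedances:
  R: Z = R = 676 Ω
  L: Z = jωL = j·1.257e+04·0.011 = 0 + j138.2 Ω
Step 3 — Series combination: Z_total = R + L = 676 + j138.2 Ω = 690∠11.6° Ω.
Step 4 — Power factor: PF = cos(φ) = Re(Z)/|Z| = 676/690 = 0.9797.
Step 5 — Type: Im(Z) = 138.2 ⇒ lagging (phase φ = 11.6°).

PF = 0.9797 (lagging, φ = 11.6°)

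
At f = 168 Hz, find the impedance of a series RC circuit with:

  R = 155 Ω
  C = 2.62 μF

Step 1 — Angular frequency: ω = 2π·f = 2π·168 = 1056 rad/s.
Step 2 — Component impedances:
  R: Z = R = 155 Ω
  C: Z = 1/(jωC) = -j/(ω·C) = 0 - j361.6 Ω
Step 3 — Series combination: Z_total = R + C = 155 - j361.6 Ω = 393.4∠-66.8° Ω.

Z = 155 - j361.6 Ω = 393.4∠-66.8° Ω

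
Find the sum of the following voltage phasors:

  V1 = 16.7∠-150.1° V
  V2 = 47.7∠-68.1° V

Step 1 — Convert each phasor to rectangular form:
  V1 = 16.7·(cos(-150.1°) + j·sin(-150.1°)) = -14.48 - j8.325 V
  V2 = 47.7·(cos(-68.1°) + j·sin(-68.1°)) = 17.79 - j44.26 V
Step 2 — Sum components: V_total = 3.314 - j52.58 V.
Step 3 — Convert to polar: |V_total| = 52.69 V, ∠V_total = -86.4°.

V_total = 52.69∠-86.4° V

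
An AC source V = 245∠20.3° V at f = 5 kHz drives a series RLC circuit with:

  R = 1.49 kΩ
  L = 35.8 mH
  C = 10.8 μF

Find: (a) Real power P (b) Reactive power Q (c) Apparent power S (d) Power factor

Step 1 — Angular frequency: ω = 2π·f = 2π·5000 = 3.142e+04 rad/s.
Step 2 — Component impedances:
  R: Z = R = 1490 Ω
  L: Z = jωL = j·3.142e+04·0.0358 = 0 + j1125 Ω
  C: Z = 1/(jωC) = -j/(ω·C) = 0 - j2.947 Ω
Step 3 — Series combination: Z_total = R + L + C = 1490 + j1122 Ω = 1865∠37.0° Ω.
Step 4 — Source phasor: V = 245∠20.3° V = 229.8 + j85 V.
Step 5 — Current: I = V / Z = 0.1258 - j0.03769 A = 0.1314∠-16.7° A.
Step 6 — Complex power: S = V·I* = 25.71 + j19.36 VA.
Step 7 — Real power: P = Re(S) = 25.71 W.
Step 8 — Reactive power: Q = Im(S) = 19.36 VAR.
Step 9 — Apparent power: |S| = 32.18 VA.
Step 10 — Power factor: PF = P/|S| = 0.7989 (lagging).

(a) P = 25.71 W  (b) Q = 19.36 VAR  (c) S = 32.18 VA  (d) PF = 0.7989 (lagging)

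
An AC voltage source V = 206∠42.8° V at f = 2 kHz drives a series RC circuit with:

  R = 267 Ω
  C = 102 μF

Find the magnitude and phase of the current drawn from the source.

Step 1 — Angular frequency: ω = 2π·f = 2π·2000 = 1.257e+04 rad/s.
Step 2 — Component impedances:
  R: Z = R = 267 Ω
  C: Z = 1/(jωC) = -j/(ω·C) = 0 - j0.7802 Ω
Step 3 — Series combination: Z_total = R + C = 267 - j0.7802 Ω = 267∠-0.2° Ω.
Step 4 — Source phasor: V = 206∠42.8° V = 151.1 + j140 V.
Step 5 — Ohm's law: I = V / Z_total = (151.1 + j140) / (267 - j0.7802) = 0.5646 + j0.5259 A.
Step 6 — Convert to polar: |I| = 0.7715 A, ∠I = 43.0°.

I = 0.7715∠43.0° A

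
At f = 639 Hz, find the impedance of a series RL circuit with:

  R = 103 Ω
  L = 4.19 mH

Step 1 — Angular frequency: ω = 2π·f = 2π·639 = 4015 rad/s.
Step 2 — Component impedances:
  R: Z = R = 103 Ω
  L: Z = jωL = j·4015·0.00419 = 0 + j16.82 Ω
Step 3 — Series combination: Z_total = R + L = 103 + j16.82 Ω = 104.4∠9.3° Ω.

Z = 103 + j16.82 Ω = 104.4∠9.3° Ω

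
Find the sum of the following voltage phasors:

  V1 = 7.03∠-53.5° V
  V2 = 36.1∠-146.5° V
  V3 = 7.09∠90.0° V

Step 1 — Convert each phasor to rectangular form:
  V1 = 7.03·(cos(-53.5°) + j·sin(-53.5°)) = 4.182 - j5.651 V
  V2 = 36.1·(cos(-146.5°) + j·sin(-146.5°)) = -30.1 - j19.92 V
  V3 = 7.09·(cos(90.0°) + j·sin(90.0°)) = 0 + j7.09 V
Step 2 — Sum components: V_total = -25.92 - j18.49 V.
Step 3 — Convert to polar: |V_total| = 31.84 V, ∠V_total = -144.5°.

V_total = 31.84∠-144.5° V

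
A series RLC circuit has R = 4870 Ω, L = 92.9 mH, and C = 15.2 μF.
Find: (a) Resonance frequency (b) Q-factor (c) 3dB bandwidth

Step 1 — Resonance: ω₀ = 1/√(LC) = 1/√(0.0929·1.52e-05) = 841.5 rad/s.
Step 2 — f₀ = ω₀/(2π) = 133.9 Hz.
Step 3 — Series Q: Q = ω₀L/R = 841.5·0.0929/4870 = 0.01605.
Step 4 — Bandwidth: Δω = ω₀/Q = 5.242e+04 rad/s; BW = Δω/(2π) = 8343 Hz.

(a) f₀ = 133.9 Hz  (b) Q = 0.01605  (c) BW = 8343 Hz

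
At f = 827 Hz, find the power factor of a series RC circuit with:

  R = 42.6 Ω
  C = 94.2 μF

Step 1 — Angular frequency: ω = 2π·f = 2π·827 = 5196 rad/s.
Step 2 — Component impedances:
  R: Z = R = 42.6 Ω
  C: Z = 1/(jωC) = -j/(ω·C) = 0 - j2.043 Ω
Step 3 — Series combination: Z_total = R + C = 42.6 - j2.043 Ω = 42.65∠-2.7° Ω.
Step 4 — Power factor: PF = cos(φ) = Re(Z)/|Z| = 42.6/42.649 = 0.9989.
Step 5 — Type: Im(Z) = -2.043 ⇒ leading (phase φ = -2.7°).

PF = 0.9989 (leading, φ = -2.7°)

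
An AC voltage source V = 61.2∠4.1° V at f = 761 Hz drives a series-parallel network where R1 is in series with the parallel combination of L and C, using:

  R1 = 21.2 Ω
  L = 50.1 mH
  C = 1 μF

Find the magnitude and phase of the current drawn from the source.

Step 1 — Angular frequency: ω = 2π·f = 2π·761 = 4782 rad/s.
Step 2 — Component impedances:
  R1: Z = R = 21.2 Ω
  L: Z = jωL = j·4782·0.0501 = 0 + j239.6 Ω
  C: Z = 1/(jωC) = -j/(ω·C) = 0 - j209.1 Ω
Step 3 — Parallel branch: L || C = 1/(1/L + 1/C) = 0 - j1647 Ω.
Step 4 — Series with R1: Z_total = R1 + (L || C) = 21.2 - j1647 Ω = 1647∠-89.3° Ω.
Step 5 — Source phasor: V = 61.2∠4.1° V = 61.04 + j4.376 V.
Step 6 — Ohm's law: I = V / Z_total = (61.04 + j4.376) / (21.2 - j1647) = -0.002179 + j0.03709 A.
Step 7 — Convert to polar: |I| = 0.03715 A, ∠I = 93.4°.

I = 0.03715∠93.4° A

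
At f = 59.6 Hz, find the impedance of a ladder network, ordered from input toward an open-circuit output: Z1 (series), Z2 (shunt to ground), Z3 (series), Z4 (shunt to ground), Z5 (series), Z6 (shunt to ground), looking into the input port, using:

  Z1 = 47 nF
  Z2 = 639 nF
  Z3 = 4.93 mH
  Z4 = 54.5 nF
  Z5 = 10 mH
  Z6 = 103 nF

Step 1 — Angular frequency: ω = 2π·f = 2π·59.6 = 374.5 rad/s.
Step 2 — Component impedances:
  Z1: Z = 1/(jωC) = -j/(ω·C) = 0 - j5.682e+04 Ω
  Z2: Z = 1/(jωC) = -j/(ω·C) = 0 - j4179 Ω
  Z3: Z = jωL = j·374.5·0.00493 = 0 + j1.846 Ω
  Z4: Z = 1/(jωC) = -j/(ω·C) = 0 - j4.9e+04 Ω
  Z5: Z = jωL = j·374.5·0.01 = 0 + j3.745 Ω
  Z6: Z = 1/(jωC) = -j/(ω·C) = 0 - j2.593e+04 Ω
Step 3 — Ladder network (open output): work backward from the far end, alternating series and parallel combinations. Z_in = 0 - j6.017e+04 Ω = 6.017e+04∠-90.0° Ω.

Z = 0 - j6.017e+04 Ω = 6.017e+04∠-90.0° Ω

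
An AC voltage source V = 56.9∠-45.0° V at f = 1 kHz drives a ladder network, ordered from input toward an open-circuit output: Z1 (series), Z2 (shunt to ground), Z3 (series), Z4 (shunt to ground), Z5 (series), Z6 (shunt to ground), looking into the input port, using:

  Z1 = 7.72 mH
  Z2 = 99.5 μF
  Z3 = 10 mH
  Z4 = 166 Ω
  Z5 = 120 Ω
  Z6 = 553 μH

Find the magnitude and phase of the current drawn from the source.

Step 1 — Angular frequency: ω = 2π·f = 2π·1000 = 6283 rad/s.
Step 2 — Component impedances:
  Z1: Z = jωL = j·6283·0.00772 = 0 + j48.51 Ω
  Z2: Z = 1/(jωC) = -j/(ω·C) = 0 - j1.6 Ω
  Z3: Z = jωL = j·6283·0.01 = 0 + j62.83 Ω
  Z4: Z = R = 166 Ω
  Z5: Z = R = 120 Ω
  Z6: Z = jωL = j·6283·0.000553 = 0 + j3.475 Ω
Step 3 — Ladder network (open output): work backward from the far end, alternating series and parallel combinations. Z_in = 0.02038 + j46.89 Ω = 46.89∠90.0° Ω.
Step 4 — Source phasor: V = 56.9∠-45.0° V = 40.23 - j40.23 V.
Step 5 — Ohm's law: I = V / Z_total = (40.23 - j40.23) / (0.02038 + j46.89) = -0.8577 - j0.8585 A.
Step 6 — Convert to polar: |I| = 1.214 A, ∠I = -135.0°.

I = 1.214∠-135.0° A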